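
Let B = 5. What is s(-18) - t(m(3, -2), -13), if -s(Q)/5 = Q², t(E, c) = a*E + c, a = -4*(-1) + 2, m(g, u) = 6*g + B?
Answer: -1745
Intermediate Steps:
m(g, u) = 5 + 6*g (m(g, u) = 6*g + 5 = 5 + 6*g)
a = 6 (a = 4 + 2 = 6)
t(E, c) = c + 6*E (t(E, c) = 6*E + c = c + 6*E)
s(Q) = -5*Q²
s(-18) - t(m(3, -2), -13) = -5*(-18)² - (-13 + 6*(5 + 6*3)) = -5*324 - (-13 + 6*(5 + 18)) = -1620 - (-13 + 6*23) = -1620 - (-13 + 138) = -1620 - 1*125 = -1620 - 125 = -1745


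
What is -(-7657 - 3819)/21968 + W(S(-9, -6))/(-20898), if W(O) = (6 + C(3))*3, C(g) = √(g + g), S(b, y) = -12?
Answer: 3325417/6376212 - √6/6966 ≈ 0.52118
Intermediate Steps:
C(g) = √2*√g (C(g) = √(2*g) = √2*√g)
W(O) = 18 + 3*√6 (W(O) = (6 + √2*√3)*3 = (6 + √6)*3 = 18 + 3*√6)
-(-7657 - 3819)/21968 + W(S(-9, -6))/(-20898) = -(-7657 - 3819)/21968 + (18 + 3*√6)/(-20898) = -1*(-11476)*(1/21968) + (18 + 3*√6)*(-1/20898) = 11476*(1/21968) + (-1/1161 - √6/6966) = 2869/5492 + (-1/1161 - √6/6966) = 3325417/6376212 - √6/6966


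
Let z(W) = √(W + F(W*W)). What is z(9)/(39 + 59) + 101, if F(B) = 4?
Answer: 101 + √13/98 ≈ 101.04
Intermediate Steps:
z(W) = √(4 + W) (z(W) = √(W + 4) = √(4 + W))
z(9)/(39 + 59) + 101 = √(4 + 9)/(39 + 59) + 101 = √13/98 + 101 = 101 + √13/98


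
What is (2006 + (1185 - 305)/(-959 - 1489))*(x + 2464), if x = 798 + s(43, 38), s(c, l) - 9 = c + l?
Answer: 1028604776/153 ≈ 6.7229e+6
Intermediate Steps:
s(c, l) = 9 + c + l (s(c, l) = 9 + (c + l) = 9 + c + l)
x = 888 (x = 798 + (9 + 43 + 38) = 798 + 90 = 888)
(2006 + (1185 - 305)/(-959 - 1489))*(x + 2464) = (2006 + (1185 - 305)/(-959 - 1489))*(888 + 2464) = (2006 + 880/(-2448))*3352 = (2006 + 880*(-1/2448))*3352 = (2006 - 55/153)*3352 = (306863/153)*3352 = 1028604776/153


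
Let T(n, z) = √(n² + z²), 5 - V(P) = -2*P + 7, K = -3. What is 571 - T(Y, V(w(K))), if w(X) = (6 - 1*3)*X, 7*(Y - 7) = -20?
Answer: 571 - √20441/7 ≈ 550.58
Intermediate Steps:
Y = 29/7 (Y = 7 + (⅐)*(-20) = 7 - 20/7 = 29/7 ≈ 4.1429)
w(X) = 3*X (w(X) = (6 - 3)*X = 3*X)
V(P) = -2 + 2*P (V(P) = 5 - (-2*P + 7) = 5 - (7 - 2*P) = 5 + (-7 + 2*P) = -2 + 2*P)
571 - T(Y, V(w(K))) = 571 - √((29/7)² + (-2 + 2*(3*(-3)))²) = 571 - √(841/49 + (-2 + 2*(-9))²) = 571 - √(841/49 + (-2 - 18)²) = 571 - √(841/49 + (-20)²) = 571 - √(841/49 + 400) = 571 - √(20441/49) = 571 - √20441/7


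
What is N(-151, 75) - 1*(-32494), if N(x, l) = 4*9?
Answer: 32530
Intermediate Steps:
N(x, l) = 36
N(-151, 75) - 1*(-32494) = 36 - 1*(-32494) = 36 + 32494 = 32530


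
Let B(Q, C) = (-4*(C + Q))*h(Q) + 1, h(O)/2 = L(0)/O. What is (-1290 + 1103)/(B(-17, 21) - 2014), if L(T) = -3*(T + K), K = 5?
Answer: 3179/34701 ≈ 0.091611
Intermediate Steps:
L(T) = -15 - 3*T (L(T) = -3*(T + 5) = -3*(5 + T) = -15 - 3*T)
h(O) = -30/O (h(O) = 2*((-15 - 3*0)/O) = 2*((-15 + 0)/O) = 2*(-15/O) = -30/O)
B(Q, C) = 1 - 30*(-4*C - 4*Q)/Q (B(Q, C) = (-4*(C + Q))*(-30/Q) + 1 = (-4*C - 4*Q)*(-30/Q) + 1 = -30*(-4*C - 4*Q)/Q + 1 = 1 - 30*(-4*C - 4*Q)/Q)
(-1290 + 1103)/(B(-17, 21) - 2014) = (-1290 + 1103)/((121 + 120*21/(-17)) - 2014) = -187/((121 + 120*21*(-1/17)) - 2014) = -187/((121 - 2520/17) - 2014) = -187/(-463/17 - 2014) = -187/(-34701/17) = -187*(-17/34701) = 3179/34701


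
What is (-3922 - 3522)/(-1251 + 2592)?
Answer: -7444/1341 ≈ -5.5511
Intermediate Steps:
(-3922 - 3522)/(-1251 + 2592) = -7444/1341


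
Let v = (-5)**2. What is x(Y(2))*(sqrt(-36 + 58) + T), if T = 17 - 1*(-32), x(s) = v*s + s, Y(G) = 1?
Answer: 1274 + 26*sqrt(22) ≈ 1396.0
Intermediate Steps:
v = 25
x(s) = 26*s (x(s) = 25*s + s = 26*s)
T = 49 (T = 17 + 32 = 49)
x(Y(2))*(sqrt(-36 + 58) + T) = (26*1)*(sqrt(-36 + 58) + 49) = 26*(sqrt(22) + 49) = 26*(49 + sqrt(22)) = 1274 + 26*sqrt(22)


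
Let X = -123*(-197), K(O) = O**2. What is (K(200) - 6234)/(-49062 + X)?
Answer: -33766/24831 ≈ -1.3598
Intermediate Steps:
X = 24231
(K(200) - 6234)/(-49062 + X) = (200**2 - 6234)/(-49062 + 24231) = (40000 - 6234)/(-24831) = 33766*(-1/24831) = -33766/24831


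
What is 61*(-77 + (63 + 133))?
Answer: 7259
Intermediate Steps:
61*(-77 + (63 + 133)) = 61*(-77 + 196) = 61*119 = 7259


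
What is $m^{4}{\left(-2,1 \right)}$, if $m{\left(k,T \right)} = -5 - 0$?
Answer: $625$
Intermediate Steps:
$m{\left(k,T \right)} = -5$ ($m{\left(k,T \right)} = -5 + 0 = -5$)
$m^{4}{\left(-2,1 \right)} = \left(-5\right)^{4} = 625$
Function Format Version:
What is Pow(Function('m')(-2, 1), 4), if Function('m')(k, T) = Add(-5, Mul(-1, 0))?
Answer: 625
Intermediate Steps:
Function('m')(k, T) = -5 (Function('m')(k, T) = Add(-5, 0) = -5)
Pow(Function('m')(-2, 1), 4) = Pow(-5, 4) = 625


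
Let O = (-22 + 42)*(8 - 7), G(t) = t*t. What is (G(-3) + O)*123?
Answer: 3567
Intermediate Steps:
G(t) = t**2
O = 20 (O = 20*1 = 20)
(G(-3) + O)*123 = ((-3)**2 + 20)*123 = (9 + 20)*123 = 29*123 = 3567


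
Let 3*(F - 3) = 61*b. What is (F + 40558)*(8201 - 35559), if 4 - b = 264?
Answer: -2895105634/3 ≈ -9.6504e+8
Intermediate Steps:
b = -260 (b = 4 - 1*264 = 4 - 264 = -260)
F = -15851/3 (F = 3 + (61*(-260))/3 = 3 + (1/3)*(-15860) = 3 - 15860/3 = -15851/3 ≈ -5283.7)
(F + 40558)*(8201 - 35559) = (-15851/3 + 40558)*(8201 - 35559) = (105823/3)*(-27358) = -2895105634/3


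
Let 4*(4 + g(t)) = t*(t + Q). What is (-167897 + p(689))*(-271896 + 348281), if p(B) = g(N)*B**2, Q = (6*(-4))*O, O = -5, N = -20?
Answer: -18288652859185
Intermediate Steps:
Q = 120 (Q = (6*(-4))*(-5) = -24*(-5) = 120)
g(t) = -4 + t*(120 + t)/4 (g(t) = -4 + (t*(t + 120))/4 = -4 + (t*(120 + t))/4 = -4 + t*(120 + t)/4)
p(B) = -504*B**2 (p(B) = (-4 + 30*(-20) + (1/4)*(-20)**2)*B**2 = (-4 - 600 + (1/4)*400)*B**2 = (-4 - 600 + 100)*B**2 = -504*B**2)
(-167897 + p(689))*(-271896 + 348281) = (-167897 - 504*689**2)*(-271896 + 348281) = (-167897 - 504*474721)*76385 = (-167897 - 239259384)*76385 = -239427281*76385 = -18288652859185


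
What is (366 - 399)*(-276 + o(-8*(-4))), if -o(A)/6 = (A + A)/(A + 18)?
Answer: 234036/25 ≈ 9361.4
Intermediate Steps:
o(A) = -12*A/(18 + A) (o(A) = -6*(A + A)/(A + 18) = -6*2*A/(18 + A) = -12*A/(18 + A))
(366 - 399)*(-276 + o(-8*(-4))) = (366 - 399)*(-276 - 12*(-8*(-4))/(18 - 8*(-4))) = -33*(-276 - 12*32/(18 + 32)) = -33*(-276 - 12*32/50) = -33*(-276 - 12*32*1/50) = -33*(-276 - 192/25) = -33*(-7092/25) = 234036/25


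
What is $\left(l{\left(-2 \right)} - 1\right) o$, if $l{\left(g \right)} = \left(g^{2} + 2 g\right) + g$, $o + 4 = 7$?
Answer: $-9$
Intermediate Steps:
$o = 3$ ($o = -4 + 7 = 3$)
$l{\left(g \right)} = g^{2} + 3 g$
$\left(l{\left(-2 \right)} - 1\right) o = \left(- 2 \left(3 - 2\right) - 1\right) 3 = \left(\left(-2\right) 1 - 1\right) 3 = \left(-2 - 1\right) 3 = \left(-3\right) 3 = -9$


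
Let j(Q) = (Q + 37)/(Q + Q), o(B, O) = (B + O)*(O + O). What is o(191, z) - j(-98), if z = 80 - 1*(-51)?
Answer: 16535283/196 ≈ 84364.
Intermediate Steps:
z = 131 (z = 80 + 51 = 131)
o(B, O) = 2*O*(B + O) (o(B, O) = (B + O)*(2*O) = 2*O*(B + O))
j(Q) = (37 + Q)/(2*Q) (j(Q) = (37 + Q)/((2*Q)) = (37 + Q)*(1/(2*Q)) = (37 + Q)/(2*Q))
o(191, z) - j(-98) = 2*131*(191 + 131) - (37 - 98)/(2*(-98)) = 2*131*322 - (-1)*(-61)/(2*98) = 84364 - 1*61/196 = 84364 - 61/196 = 16535283/196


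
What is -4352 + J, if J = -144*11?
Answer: -5936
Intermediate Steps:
J = -1584
-4352 + J = -4352 - 1584 = -5936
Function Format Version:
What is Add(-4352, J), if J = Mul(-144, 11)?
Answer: -5936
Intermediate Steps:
J = -1584
Add(-4352, J) = Add(-4352, -1584) = -5936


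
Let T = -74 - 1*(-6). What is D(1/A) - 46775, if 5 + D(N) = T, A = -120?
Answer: -46848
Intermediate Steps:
T = -68 (T = -74 + 6 = -68)
D(N) = -73 (D(N) = -5 - 68 = -73)
D(1/A) - 46775 = -73 - 46775 = -46848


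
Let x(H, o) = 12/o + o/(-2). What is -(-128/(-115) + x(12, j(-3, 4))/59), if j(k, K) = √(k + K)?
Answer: -17749/13570 ≈ -1.3080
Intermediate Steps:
j(k, K) = √(K + k)
x(H, o) = 12/o - o/2 (x(H, o) = 12/o + o*(-½) = 12/o - o/2)
-(-128/(-115) + x(12, j(-3, 4))/59) = -(-128/(-115) + (12/(√(4 - 3)) - √(4 - 3)/2)/59) = -(-128*(-1/115) + (12/(√1) - √1/2)*(1/59)) = -(128/115 + (12/1 - ½*1)*(1/59)) = -(128/115 + (12*1 - ½)*(1/59)) = -(128/115 + (12 - ½)*(1/59)) = -(128/115 + (23/2)*(1/59)) = -(128/115 + 23/118) = -1*17749/13570 = -17749/13570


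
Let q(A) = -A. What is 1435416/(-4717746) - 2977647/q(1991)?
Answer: 212801883491/142318671 ≈ 1495.3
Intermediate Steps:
1435416/(-4717746) - 2977647/q(1991) = 1435416/(-4717746) - 2977647/((-1*1991)) = 1435416*(-1/4717746) - 2977647/(-1991) = -239236/786291 - 2977647*(-1/1991) = -239236/786291 + 2977647/1991 = 212801883491/142318671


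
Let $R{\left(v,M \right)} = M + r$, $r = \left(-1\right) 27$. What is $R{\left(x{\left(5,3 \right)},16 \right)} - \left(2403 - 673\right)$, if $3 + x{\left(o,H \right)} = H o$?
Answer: $-1741$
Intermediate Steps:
$x{\left(o,H \right)} = -3 + H o$
$r = -27$
$R{\left(v,M \right)} = -27 + M$ ($R{\left(v,M \right)} = M - 27 = -27 + M$)
$R{\left(x{\left(5,3 \right)},16 \right)} - \left(2403 - 673\right) = \left(-27 + 16\right) - \left(2403 - 673\right) = -11 - 1730 = -1741$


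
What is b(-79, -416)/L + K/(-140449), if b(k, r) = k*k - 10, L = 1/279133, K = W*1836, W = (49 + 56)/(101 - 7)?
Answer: 11481151395032079/6601103 ≈ 1.7393e+9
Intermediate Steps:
W = 105/94 ≈ 1.1170
K = 96390/47 (K = (105/94)*1836 = 96390/47 ≈ 2050.9)
L = 1/279133 ≈ 3.5825e-6
b(k, r) = -10 + k² (b(k, r) = k² - 10 = -10 + k²)
b(-79, -416)/L + K/(-140449) = (-10 + (-79)²)/(1/279133) + (96390/47)/(-140449) = (-10 + 6241)*279133 + (96390/47)*(-1/140449) = 6231*279133 - 96390/6601103 = 1739277723 - 96390/6601103 = 11481151395032079/6601103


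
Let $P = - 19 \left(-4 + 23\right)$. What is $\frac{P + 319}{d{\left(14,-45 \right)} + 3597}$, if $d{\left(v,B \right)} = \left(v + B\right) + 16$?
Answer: $- \frac{7}{597} \approx -0.011725$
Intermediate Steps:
$d{\left(v,B \right)} = 16 + B + v$ ($d{\left(v,B \right)} = \left(B + v\right) + 16 = 16 + B + v$)
$P = -361$ ($P = \left(-19\right) 19 = -361$)
$\frac{P + 319}{d{\left(14,-45 \right)} + 3597} = \frac{-361 + 319}{\left(16 - 45 + 14\right) + 3597} = - \frac{42}{-15 + 3597} = - \frac{42}{3582} = \left(-42\right) \frac{1}{3582} = - \frac{7}{597}$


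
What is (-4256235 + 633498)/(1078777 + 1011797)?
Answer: -1207579/696858 ≈ -1.7329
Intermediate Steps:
(-4256235 + 633498)/(1078777 + 1011797) = -3622737/2090574 = -3622737*1/2090574 = -1207579/696858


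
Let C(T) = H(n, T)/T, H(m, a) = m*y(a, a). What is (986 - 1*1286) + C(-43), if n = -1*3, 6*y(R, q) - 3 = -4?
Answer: -25801/86 ≈ -300.01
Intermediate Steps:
y(R, q) = -⅙ (y(R, q) = ½ + (⅙)*(-4) = ½ - ⅔ = -⅙)
n = -3
H(m, a) = -m/6 (H(m, a) = m*(-⅙) = -m/6)
C(T) = 1/(2*T) (C(T) = (-⅙*(-3))/T = 1/(2*T))
(986 - 1*1286) + C(-43) = (986 - 1*1286) + (½)/(-43) = (986 - 1286) + (½)*(-1/43) = -300 - 1/86 = -25801/86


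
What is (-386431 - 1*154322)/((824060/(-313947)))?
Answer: 169767782091/824060 ≈ 2.0601e+5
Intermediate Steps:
(-386431 - 1*154322)/((824060/(-313947))) = (-386431 - 154322)/((824060*(-1/313947))) = -540753/(-824060/313947) = -540753*(-313947/824060) = 169767782091/824060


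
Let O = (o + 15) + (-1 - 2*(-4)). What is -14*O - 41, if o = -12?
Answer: -181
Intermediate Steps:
O = 10 (O = (-12 + 15) + (-1 - 2*(-4)) = 3 + (-1 + 8) = 3 + 7 = 10)
-14*O - 41 = -14*10 - 41 = -140 - 41 = -181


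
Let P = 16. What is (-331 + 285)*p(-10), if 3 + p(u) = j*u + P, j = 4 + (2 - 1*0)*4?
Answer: 4922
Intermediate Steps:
j = 12 (j = 4 + (2 + 0)*4 = 4 + 2*4 = 4 + 8 = 12)
p(u) = 13 + 12*u (p(u) = -3 + (12*u + 16) = -3 + (16 + 12*u) = 13 + 12*u)
(-331 + 285)*p(-10) = (-331 + 285)*(13 + 12*(-10)) = -46*(13 - 120) = -46*(-107) = 4922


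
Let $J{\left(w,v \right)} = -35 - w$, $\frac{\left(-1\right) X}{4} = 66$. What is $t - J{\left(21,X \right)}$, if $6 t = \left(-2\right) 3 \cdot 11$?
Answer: $45$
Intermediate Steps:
$X = -264$ ($X = \left(-4\right) 66 = -264$)
$t = -11$ ($t = \frac{\left(-2\right) 3 \cdot 11}{6} = \frac{\left(-6\right) 11}{6} = \frac{1}{6} \left(-66\right) = -11$)
$t - J{\left(21,X \right)} = -11 - \left(-35 - 21\right) = -11 - -56 = -11 + 56 = 45$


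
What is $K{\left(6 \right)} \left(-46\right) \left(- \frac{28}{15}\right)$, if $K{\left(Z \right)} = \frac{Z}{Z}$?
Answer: $\frac{1288}{15} \approx 85.867$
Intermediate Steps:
$K{\left(Z \right)} = 1$
$K{\left(6 \right)} \left(-46\right) \left(- \frac{28}{15}\right) = 1 \left(-46\right) \left(- \frac{28}{15}\right) = - 46 \left(\left(-28\right) \frac{1}{15}\right) = \left(-46\right) \left(- \frac{28}{15}\right) = \frac{1288}{15}$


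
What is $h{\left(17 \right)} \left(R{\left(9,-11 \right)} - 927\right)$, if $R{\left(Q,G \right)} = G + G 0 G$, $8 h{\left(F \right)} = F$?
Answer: $- \frac{7973}{4} \approx -1993.3$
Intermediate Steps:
$h{\left(F \right)} = \frac{F}{8}$
$R{\left(Q,G \right)} = G$ ($R{\left(Q,G \right)} = G + G 0 = G + 0 = G$)
$h{\left(17 \right)} \left(R{\left(9,-11 \right)} - 927\right) = \frac{1}{8} \cdot 17 \left(-11 - 927\right) = \frac{17}{8} \left(-938\right) = - \frac{7973}{4}$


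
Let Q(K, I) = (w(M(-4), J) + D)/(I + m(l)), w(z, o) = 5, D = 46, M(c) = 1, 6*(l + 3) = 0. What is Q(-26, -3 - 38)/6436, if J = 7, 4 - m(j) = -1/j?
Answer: -153/720832 ≈ -0.00021225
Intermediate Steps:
l = -3 (l = -3 + (⅙)*0 = -3 + 0 = -3)
m(j) = 4 + 1/j (m(j) = 4 - (-1)/j = 4 + 1/j)
Q(K, I) = 51/(11/3 + I) (Q(K, I) = (5 + 46)/(I + (4 + 1/(-3))) = 51/(I + (4 - ⅓)) = 51/(I + 11/3) = 51/(11/3 + I))
Q(-26, -3 - 38)/6436 = (153/(11 + 3*(-3 - 38)))/6436 = (153/(11 + 3*(-41)))*(1/6436) = (153/(11 - 123))*(1/6436) = (153/(-112))*(1/6436) = (153*(-1/112))*(1/6436) = -153/112*1/6436 = -153/720832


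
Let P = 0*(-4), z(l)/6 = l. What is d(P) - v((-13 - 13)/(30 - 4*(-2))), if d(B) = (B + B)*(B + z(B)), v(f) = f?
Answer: 13/19 ≈ 0.68421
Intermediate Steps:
z(l) = 6*l
P = 0
d(B) = 14*B² (d(B) = (B + B)*(B + 6*B) = (2*B)*(7*B) = 14*B²)
d(P) - v((-13 - 13)/(30 - 4*(-2))) = 14*0² - (-13 - 13)/(30 - 4*(-2)) = 14*0 - (-26)/(30 + 8) = 0 - (-26)/38 = 0 - 1*(-13/19) = 0 + 13/19 = 13/19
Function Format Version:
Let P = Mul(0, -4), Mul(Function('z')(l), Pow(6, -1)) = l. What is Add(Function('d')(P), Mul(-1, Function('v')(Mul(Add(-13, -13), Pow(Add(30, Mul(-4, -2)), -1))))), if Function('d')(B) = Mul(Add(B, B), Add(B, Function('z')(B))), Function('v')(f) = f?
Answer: Rational(13, 19) ≈ 0.68421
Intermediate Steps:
Function('z')(l) = Mul(6, l)
P = 0
Function('d')(B) = Mul(14, Pow(B, 2)) (Function('d')(B) = Mul(Add(B, B), Add(B, Mul(6, B))) = Mul(Mul(2, B), Mul(7, B)) = Mul(14, Pow(B, 2)))
Add(Function('d')(P), Mul(-1, Function('v')(Mul(Add(-13, -13), Pow(Add(30, Mul(-4, -2)), -1))))) = Add(Mul(14, Pow(0, 2)), Mul(-1, Mul(Add(-13, -13), Pow(Add(30, Mul(-4, -2)), -1)))) = Add(Mul(14, 0), Mul(-1, Mul(-26, Pow(Add(30, 8), -1)))) = Add(0, Mul(-1, Mul(-26, Pow(38, -1)))) = Add(0, Mul(-1, Mul(-26, Rational(1, 38)))) = Add(0, Mul(-1, Rational(-13, 19))) = Add(0, Rational(13, 19)) = Rational(13, 19)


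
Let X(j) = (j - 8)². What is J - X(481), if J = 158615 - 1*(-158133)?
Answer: 93019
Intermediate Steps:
X(j) = (-8 + j)²
J = 316748 (J = 158615 + 158133 = 316748)
J - X(481) = 316748 - (-8 + 481)² = 316748 - 1*473² = 316748 - 1*223729 = 316748 - 223729 = 93019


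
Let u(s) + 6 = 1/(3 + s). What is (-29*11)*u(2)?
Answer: 9251/5 ≈ 1850.2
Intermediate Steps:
u(s) = -6 + 1/(3 + s)
(-29*11)*u(2) = (-29*11)*((-17 - 6*2)/(3 + 2)) = -319*(-17 - 12)/5 = -319*(-29)/5 = -319*(-29/5) = 9251/5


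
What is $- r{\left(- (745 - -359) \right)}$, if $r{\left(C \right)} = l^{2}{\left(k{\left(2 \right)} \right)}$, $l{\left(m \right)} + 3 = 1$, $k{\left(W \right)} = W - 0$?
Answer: $-4$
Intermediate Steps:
$k{\left(W \right)} = W$ ($k{\left(W \right)} = W + 0 = W$)
$l{\left(m \right)} = -2$ ($l{\left(m \right)} = -3 + 1 = -2$)
$r{\left(C \right)} = 4$ ($r{\left(C \right)} = \left(-2\right)^{2} = 4$)
$- r{\left(- (745 - -359) \right)} = \left(-1\right) 4 = -4$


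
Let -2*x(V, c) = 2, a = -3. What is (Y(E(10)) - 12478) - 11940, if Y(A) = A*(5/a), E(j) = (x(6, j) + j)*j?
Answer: -24568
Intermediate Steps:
x(V, c) = -1 (x(V, c) = -½*2 = -1)
E(j) = j*(-1 + j) (E(j) = (-1 + j)*j = j*(-1 + j))
Y(A) = -5*A/3 (Y(A) = A*(5/(-3)) = A*(5*(-⅓)) = A*(-5/3) = -5*A/3)
(Y(E(10)) - 12478) - 11940 = (-50*(-1 + 10)/3 - 12478) - 11940 = (-50*9/3 - 12478) - 11940 = (-5/3*90 - 12478) - 11940 = (-150 - 12478) - 11940 = -12628 - 11940 = -24568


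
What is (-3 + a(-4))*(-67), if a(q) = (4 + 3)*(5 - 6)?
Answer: 670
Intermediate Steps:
a(q) = -7 (a(q) = 7*(-1) = -7)
(-3 + a(-4))*(-67) = (-3 - 7)*(-67) = -10*(-67) = 670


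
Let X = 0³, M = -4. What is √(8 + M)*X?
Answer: 0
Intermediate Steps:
X = 0
√(8 + M)*X = √(8 - 4)*0 = √4*0 = 2*0 = 0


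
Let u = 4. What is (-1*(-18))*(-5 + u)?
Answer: -18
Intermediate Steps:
(-1*(-18))*(-5 + u) = (-1*(-18))*(-5 + 4) = 18*(-1) = -18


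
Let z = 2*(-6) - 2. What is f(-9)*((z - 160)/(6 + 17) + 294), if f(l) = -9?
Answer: -59292/23 ≈ -2577.9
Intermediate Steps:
z = -14 (z = -12 - 2 = -14)
f(-9)*((z - 160)/(6 + 17) + 294) = -9*((-14 - 160)/(6 + 17) + 294) = -9*(-174/23 + 294) = -9*6588/23 = -59292/23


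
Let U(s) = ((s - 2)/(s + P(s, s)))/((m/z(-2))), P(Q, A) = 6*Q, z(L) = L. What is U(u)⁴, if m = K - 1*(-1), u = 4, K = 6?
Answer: 1/5764801 ≈ 1.7347e-7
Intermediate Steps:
m = 7 (m = 6 - 1*(-1) = 6 + 1 = 7)
U(s) = -2*(-2 + s)/(49*s) (U(s) = ((s - 2)/(s + 6*s))/((7/(-2))) = ((-2 + s)/((7*s)))/((7*(-½))) = ((-2 + s)*(1/(7*s)))/(-7/2) = ((-2 + s)/(7*s))*(-2/7) = -2*(-2 + s)/(49*s))
U(u)⁴ = ((2/49)*(2 - 1*4)/4)⁴ = ((2/49)*(¼)*(2 - 4))⁴ = ((2/49)*(¼)*(-2))⁴ = (-1/49)⁴ = 1/5764801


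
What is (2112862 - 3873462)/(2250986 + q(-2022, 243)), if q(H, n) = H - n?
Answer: -1760600/2248721 ≈ -0.78293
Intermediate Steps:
(2112862 - 3873462)/(2250986 + q(-2022, 243)) = (2112862 - 3873462)/(2250986 + (-2022 - 1*243)) = -1760600/(2250986 + (-2022 - 243)) = -1760600/(2250986 - 2265) = -1760600/2248721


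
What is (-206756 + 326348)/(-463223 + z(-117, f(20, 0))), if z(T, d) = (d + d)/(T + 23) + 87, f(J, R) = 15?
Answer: -5620824/21767407 ≈ -0.25822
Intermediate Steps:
z(T, d) = 87 + 2*d/(23 + T) (z(T, d) = (2*d)/(23 + T) + 87 = 2*d/(23 + T) + 87 = 87 + 2*d/(23 + T))
(-206756 + 326348)/(-463223 + z(-117, f(20, 0))) = (-206756 + 326348)/(-463223 + (2001 + 2*15 + 87*(-117))/(23 - 117)) = 119592/(-463223 + (2001 + 30 - 10179)/(-94)) = 119592/(-463223 - 1/94*(-8148)) = 119592/(-463223 + 4074/47) = 119592/(-21767407/47) = 119592*(-47/21767407) = -5620824/21767407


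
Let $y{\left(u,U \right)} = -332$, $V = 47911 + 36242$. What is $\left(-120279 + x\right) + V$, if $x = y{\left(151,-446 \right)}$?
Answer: $-36458$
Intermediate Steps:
$V = 84153$
$x = -332$
$\left(-120279 + x\right) + V = \left(-120279 - 332\right) + 84153 = -120611 + 84153 = -36458$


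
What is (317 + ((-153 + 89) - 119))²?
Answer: 17956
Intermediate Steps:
(317 + ((-153 + 89) - 119))² = (317 + (-64 - 119))² = (317 - 183)² = 134² = 17956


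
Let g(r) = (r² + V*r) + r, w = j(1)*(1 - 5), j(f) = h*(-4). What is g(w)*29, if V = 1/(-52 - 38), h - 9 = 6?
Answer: 5031848/3 ≈ 1.6773e+6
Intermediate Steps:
h = 15 (h = 9 + 6 = 15)
j(f) = -60 (j(f) = 15*(-4) = -60)
V = -1/90 (V = 1/(-90) = -1/90 ≈ -0.011111)
w = 240 (w = -60*(1 - 5) = -60*(-4) = 240)
g(r) = r² + 89*r/90 (g(r) = (r² - r/90) + r = r² + 89*r/90)
g(w)*29 = ((1/90)*240*(89 + 90*240))*29 = ((1/90)*240*(89 + 21600))*29 = ((1/90)*240*21689)*29 = (173512/3)*29 = 5031848/3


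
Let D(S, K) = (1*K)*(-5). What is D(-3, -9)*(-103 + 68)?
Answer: -1575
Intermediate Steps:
D(S, K) = -5*K (D(S, K) = K*(-5) = -5*K)
D(-3, -9)*(-103 + 68) = (-5*(-9))*(-103 + 68) = 45*(-35) = -1575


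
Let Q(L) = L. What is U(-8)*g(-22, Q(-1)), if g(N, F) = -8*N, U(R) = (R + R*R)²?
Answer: 551936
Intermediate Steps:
U(R) = (R + R²)²
U(-8)*g(-22, Q(-1)) = ((-8)²*(1 - 8)²)*(-8*(-22)) = (64*(-7)²)*176 = (64*49)*176 = 3136*176 = 551936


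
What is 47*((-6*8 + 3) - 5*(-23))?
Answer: 3290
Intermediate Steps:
47*((-6*8 + 3) - 5*(-23)) = 47*((-48 + 3) + 115) = 47*(-45 + 115) = 47*70 = 3290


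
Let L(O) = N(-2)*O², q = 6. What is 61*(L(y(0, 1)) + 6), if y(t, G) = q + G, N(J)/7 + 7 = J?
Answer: -187941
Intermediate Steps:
N(J) = -49 + 7*J
y(t, G) = 6 + G
L(O) = -63*O² (L(O) = (-49 + 7*(-2))*O² = (-49 - 14)*O² = -63*O²)
61*(L(y(0, 1)) + 6) = 61*(-63*(6 + 1)² + 6) = 61*(-63*7² + 6) = 61*(-63*49 + 6) = 61*(-3087 + 6) = 61*(-3081) = -187941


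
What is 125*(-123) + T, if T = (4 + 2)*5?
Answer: -15345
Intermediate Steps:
T = 30 (T = 6*5 = 30)
125*(-123) + T = 125*(-123) + 30 = -15375 + 30 = -15345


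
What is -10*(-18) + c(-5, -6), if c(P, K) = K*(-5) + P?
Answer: 205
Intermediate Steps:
c(P, K) = P - 5*K (c(P, K) = -5*K + P = P - 5*K)
-10*(-18) + c(-5, -6) = -10*(-18) + (-5 - 5*(-6)) = 180 + (-5 + 30) = 180 + 25 = 205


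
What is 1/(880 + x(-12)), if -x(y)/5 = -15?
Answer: 1/955 ≈ 0.0010471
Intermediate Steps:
x(y) = 75 (x(y) = -5*(-15) = 75)
1/(880 + x(-12)) = 1/(880 + 75) = 1/955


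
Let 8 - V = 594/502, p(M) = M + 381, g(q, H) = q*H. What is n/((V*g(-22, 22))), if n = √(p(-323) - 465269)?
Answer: -251*I*√465211/828124 ≈ -0.20673*I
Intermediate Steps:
g(q, H) = H*q
p(M) = 381 + M
V = 1711/251 (V = 8 - 594/502 = 8 - 1*297/251 = 8 - 297/251 = 1711/251 ≈ 6.8167)
n = I*√465211 (n = √((381 - 323) - 465269) = √(58 - 465269) = √(-465211) = I*√465211 ≈ 682.06*I)
n/((V*g(-22, 22))) = (I*√465211)/((1711*(22*(-22))/251)) = (I*√465211)/(((1711/251)*(-484))) = (I*√465211)/(-828124/251) = (I*√465211)*(-251/828124) = -251*I*√465211/828124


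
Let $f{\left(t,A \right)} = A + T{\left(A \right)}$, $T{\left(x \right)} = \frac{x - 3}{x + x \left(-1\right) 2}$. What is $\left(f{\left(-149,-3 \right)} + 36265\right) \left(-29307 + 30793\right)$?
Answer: $53882360$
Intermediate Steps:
$T{\left(x \right)} = - \frac{-3 + x}{x}$ ($T{\left(x \right)} = \frac{-3 + x}{x + - x 2} = \frac{-3 + x}{x - 2 x} = \frac{-3 + x}{\left(-1\right) x} = \left(-3 + x\right) \left(- \frac{1}{x}\right) = - \frac{-3 + x}{x}$)
$f{\left(t,A \right)} = A + \frac{3 - A}{A}$
$\left(f{\left(-149,-3 \right)} + 36265\right) \left(-29307 + 30793\right) = \left(\left(-1 - 3 + \frac{3}{-3}\right) + 36265\right) \left(-29307 + 30793\right) = \left(\left(-1 - 3 + 3 \left(- \frac{1}{3}\right)\right) + 36265\right) 1486 = \left(\left(-1 - 3 - 1\right) + 36265\right) 1486 = \left(-5 + 36265\right) 1486 = 36260 \cdot 1486 = 53882360$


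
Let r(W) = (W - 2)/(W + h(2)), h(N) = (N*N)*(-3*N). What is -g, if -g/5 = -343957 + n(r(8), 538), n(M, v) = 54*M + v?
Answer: -6868785/4 ≈ -1.7172e+6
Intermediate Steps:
h(N) = -3*N³ (h(N) = N²*(-3*N) = -3*N³)
r(W) = (-2 + W)/(-24 + W) (r(W) = (W - 2)/(W - 3*2³) = (-2 + W)/(W - 3*8) = (-2 + W)/(W - 24) = (-2 + W)/(-24 + W))
n(M, v) = v + 54*M
g = 6868785/4 (g = -5*(-343957 + (538 + 54*((-2 + 8)/(-24 + 8)))) = -5*(-343957 + (538 + 54*(6/(-16)))) = -5*(-343957 + (538 + 54*(-1/16*6))) = -5*(-343957 + (538 + 54*(-3/8))) = -5*(-343957 + (538 - 81/4)) = -5*(-343957 + 2071/4) = -5*(-1373757/4) = 6868785/4 ≈ 1.7172e+6)
-g = -1*6868785/4 = -6868785/4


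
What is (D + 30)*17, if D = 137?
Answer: 2839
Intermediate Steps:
(D + 30)*17 = (137 + 30)*17 = 167*17 = 2839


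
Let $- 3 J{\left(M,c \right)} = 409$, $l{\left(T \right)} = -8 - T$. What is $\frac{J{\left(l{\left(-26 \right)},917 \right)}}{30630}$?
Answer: $- \frac{409}{91890} \approx -0.004451$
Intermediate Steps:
$J{\left(M,c \right)} = - \frac{409}{3}$ ($J{\left(M,c \right)} = \left(- \frac{1}{3}\right) 409 = - \frac{409}{3}$)
$\frac{J{\left(l{\left(-26 \right)},917 \right)}}{30630} = - \frac{409}{3 \cdot 30630} = \left(- \frac{409}{3}\right) \frac{1}{30630} = - \frac{409}{91890}$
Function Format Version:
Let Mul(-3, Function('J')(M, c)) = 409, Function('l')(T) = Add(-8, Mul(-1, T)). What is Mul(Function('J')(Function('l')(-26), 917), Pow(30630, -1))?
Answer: Rational(-409, 91890) ≈ -0.0044510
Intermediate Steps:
Function('J')(M, c) = Rational(-409, 3) (Function('J')(M, c) = Mul(Rational(-1, 3), 409) = Rational(-409, 3))
Mul(Function('J')(Function('l')(-26), 917), Pow(30630, -1)) = Mul(Rational(-409, 3), Pow(30630, -1)) = Mul(Rational(-409, 3), Rational(1, 30630)) = Rational(-409, 91890)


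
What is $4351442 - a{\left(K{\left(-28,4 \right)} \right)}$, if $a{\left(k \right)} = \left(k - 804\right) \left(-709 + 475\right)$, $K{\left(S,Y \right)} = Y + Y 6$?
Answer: $4169858$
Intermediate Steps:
$K{\left(S,Y \right)} = 7 Y$ ($K{\left(S,Y \right)} = Y + 6 Y = 7 Y$)
$a{\left(k \right)} = 188136 - 234 k$ ($a{\left(k \right)} = \left(-804 + k\right) \left(-234\right) = 188136 - 234 k$)
$4351442 - a{\left(K{\left(-28,4 \right)} \right)} = 4351442 - \left(188136 - 234 \cdot 7 \cdot 4\right) = 4351442 - \left(188136 - 6552\right) = 4351442 - 181584 = 4169858$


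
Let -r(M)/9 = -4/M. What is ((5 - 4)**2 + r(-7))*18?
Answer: -522/7 ≈ -74.571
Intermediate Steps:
r(M) = 36/M (r(M) = -(-36)/M = 36/M)
((5 - 4)**2 + r(-7))*18 = ((5 - 4)**2 + 36/(-7))*18 = (1**2 + 36*(-1/7))*18 = (1 - 36/7)*18 = -29/7*18 = -522/7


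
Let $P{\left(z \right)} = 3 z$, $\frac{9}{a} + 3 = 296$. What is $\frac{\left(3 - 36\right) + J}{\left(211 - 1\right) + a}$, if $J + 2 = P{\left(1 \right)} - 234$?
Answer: $- \frac{77938}{61539} \approx -1.2665$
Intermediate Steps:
$a = \frac{9}{293}$ ($a = \frac{9}{-3 + 296} = \frac{9}{293} \approx 0.030717$)
$J = -233$ ($J = -2 + \left(3 \cdot 1 - 234\right) = -2 + \left(3 - 234\right) = -2 - 231 = -233$)
$\frac{\left(3 - 36\right) + J}{\left(211 - 1\right) + a} = \frac{\left(3 - 36\right) - 233}{\left(211 - 1\right) + \frac{9}{293}} = \frac{\left(3 - 36\right) - 233}{210 + \frac{9}{293}} = \frac{-33 - 233}{\frac{61539}{293}} = \left(-266\right) \frac{293}{61539} = - \frac{77938}{61539}$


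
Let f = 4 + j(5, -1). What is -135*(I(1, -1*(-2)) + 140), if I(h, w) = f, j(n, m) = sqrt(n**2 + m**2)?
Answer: -19440 - 135*sqrt(26) ≈ -20128.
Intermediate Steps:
j(n, m) = sqrt(m**2 + n**2)
f = 4 + sqrt(26) (f = 4 + sqrt((-1)**2 + 5**2) = 4 + sqrt(1 + 25) = 4 + sqrt(26) ≈ 9.0990)
I(h, w) = 4 + sqrt(26)
-135*(I(1, -1*(-2)) + 140) = -135*((4 + sqrt(26)) + 140) = -135*(144 + sqrt(26)) = -19440 - 135*sqrt(26)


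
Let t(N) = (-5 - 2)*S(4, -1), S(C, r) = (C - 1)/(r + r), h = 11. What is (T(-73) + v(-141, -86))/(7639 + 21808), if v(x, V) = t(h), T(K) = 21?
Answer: 63/58894 ≈ 0.0010697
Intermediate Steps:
S(C, r) = (-1 + C)/(2*r) (S(C, r) = (-1 + C)/((2*r)) = (-1 + C)*(1/(2*r)) = (-1 + C)/(2*r))
t(N) = 21/2 (t(N) = (-5 - 2)*((½)*(-1 + 4)/(-1)) = -7*(-1)*3/2 = -7*(-3/2) = 21/2)
v(x, V) = 21/2
(T(-73) + v(-141, -86))/(7639 + 21808) = (21 + 21/2)/(7639 + 21808) = (63/2)/29447 = (63/2)*(1/29447) = 63/58894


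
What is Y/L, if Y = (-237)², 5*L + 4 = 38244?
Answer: 56169/7648 ≈ 7.3443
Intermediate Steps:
L = 7648 (L = -⅘ + (⅕)*38244 = -⅘ + 38244/5 = 7648)
Y = 56169
Y/L = 56169/7648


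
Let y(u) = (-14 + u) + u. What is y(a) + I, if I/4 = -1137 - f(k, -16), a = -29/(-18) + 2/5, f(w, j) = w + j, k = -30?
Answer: -196829/45 ≈ -4374.0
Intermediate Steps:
f(w, j) = j + w
a = 181/90 (a = -29*(-1/18) + 2*(1/5) = 29/18 + 2/5 = 181/90 ≈ 2.0111)
y(u) = -14 + 2*u
I = -4364 (I = 4*(-1137 - (-16 - 30)) = 4*(-1137 - 1*(-46)) = 4*(-1137 + 46) = 4*(-1091) = -4364)
y(a) + I = (-14 + 2*(181/90)) - 4364 = (-14 + 181/45) - 4364 = -449/45 - 4364 = -196829/45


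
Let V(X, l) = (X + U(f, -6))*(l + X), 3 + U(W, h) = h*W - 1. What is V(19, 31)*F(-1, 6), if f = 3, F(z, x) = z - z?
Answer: 0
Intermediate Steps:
F(z, x) = 0
U(W, h) = -4 + W*h (U(W, h) = -3 + (h*W - 1) = -3 + (W*h - 1) = -3 + (-1 + W*h) = -4 + W*h)
V(X, l) = (-22 + X)*(X + l) (V(X, l) = (X + (-4 + 3*(-6)))*(l + X) = (X + (-4 - 18))*(X + l) = (X - 22)*(X + l) = (-22 + X)*(X + l))
V(19, 31)*F(-1, 6) = (19**2 - 22*19 - 22*31 + 19*31)*0 = (361 - 418 - 682 + 589)*0 = -150*0 = 0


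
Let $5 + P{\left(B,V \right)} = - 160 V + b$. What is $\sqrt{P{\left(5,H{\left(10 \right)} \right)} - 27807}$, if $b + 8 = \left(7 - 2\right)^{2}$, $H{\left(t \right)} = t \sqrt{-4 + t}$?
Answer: $\sqrt{-27795 - 1600 \sqrt{6}} \approx 178.08 i$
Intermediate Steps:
$b = 17$ ($b = -8 + \left(7 - 2\right)^{2} = -8 + 5^{2} = -8 + 25 = 17$)
$P{\left(B,V \right)} = 12 - 160 V$ ($P{\left(B,V \right)} = -5 - \left(-17 + 160 V\right) = 12 - 160 V$)
$\sqrt{P{\left(5,H{\left(10 \right)} \right)} - 27807} = \sqrt{\left(12 - 160 \cdot 10 \sqrt{-4 + 10}\right) - 27807} = \sqrt{\left(12 - 160 \cdot 10 \sqrt{6}\right) - 27807} = \sqrt{\left(12 - 1600 \sqrt{6}\right) - 27807} = \sqrt{-27795 - 1600 \sqrt{6}}$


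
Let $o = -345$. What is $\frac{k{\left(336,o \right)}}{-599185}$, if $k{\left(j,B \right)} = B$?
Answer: $\frac{69}{119837} \approx 0.00057578$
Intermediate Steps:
$\frac{k{\left(336,o \right)}}{-599185} = - \frac{345}{-599185} = \left(-345\right) \left(- \frac{1}{599185}\right) = \frac{69}{119837}$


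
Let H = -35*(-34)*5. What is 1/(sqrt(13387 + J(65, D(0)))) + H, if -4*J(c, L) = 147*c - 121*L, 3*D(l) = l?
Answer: 5950 + 2*sqrt(43993)/43993 ≈ 5950.0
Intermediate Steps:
D(l) = l/3
J(c, L) = -147*c/4 + 121*L/4 (J(c, L) = -(147*c - 121*L)/4 = -(-121*L + 147*c)/4 = -147*c/4 + 121*L/4)
H = 5950 (H = 1190*5 = 5950)
1/(sqrt(13387 + J(65, D(0)))) + H = 1/(sqrt(13387 + (-147/4*65 + 121*((1/3)*0)/4))) + 5950 = 1/(sqrt(13387 + (-9555/4 + (121/4)*0))) + 5950 = 1/(sqrt(13387 + (-9555/4 + 0))) + 5950 = 1/(sqrt(13387 - 9555/4)) + 5950 = 1/(sqrt(43993/4)) + 5950 = 1/(sqrt(43993)/2) + 5950 = 2*sqrt(43993)/43993 + 5950 = 5950 + 2*sqrt(43993)/43993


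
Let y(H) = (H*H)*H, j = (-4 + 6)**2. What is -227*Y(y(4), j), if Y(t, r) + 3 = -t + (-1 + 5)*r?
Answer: 11577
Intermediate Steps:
j = 4 (j = 2**2 = 4)
y(H) = H**3 (y(H) = H**2*H = H**3)
Y(t, r) = -3 - t + 4*r (Y(t, r) = -3 + (-t + (-1 + 5)*r) = -3 + (-t + 4*r) = -3 - t + 4*r)
-227*Y(y(4), j) = -227*(-3 - 1*4**3 + 4*4) = -227*(-3 - 1*64 + 16) = -227*(-3 - 64 + 16) = -227*(-51) = 11577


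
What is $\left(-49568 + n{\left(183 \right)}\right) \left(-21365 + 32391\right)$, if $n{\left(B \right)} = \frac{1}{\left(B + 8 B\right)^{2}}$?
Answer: $- \frac{1482540555696686}{2712609} \approx -5.4654 \cdot 10^{8}$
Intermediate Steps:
$n{\left(B \right)} = \frac{1}{81 B^{2}}$ ($n{\left(B \right)} = \frac{1}{\left(9 B\right)^{2}} = \frac{1}{81 B^{2}}$)
$\left(-49568 + n{\left(183 \right)}\right) \left(-21365 + 32391\right) = \left(-49568 + \frac{1}{81 \cdot 33489}\right) \left(-21365 + 32391\right) = \left(-49568 + \frac{1}{81} \cdot \frac{1}{33489}\right) 11026 = \left(-49568 + \frac{1}{2712609}\right) 11026 = \left(- \frac{134458602911}{2712609}\right) 11026 = - \frac{1482540555696686}{2712609}$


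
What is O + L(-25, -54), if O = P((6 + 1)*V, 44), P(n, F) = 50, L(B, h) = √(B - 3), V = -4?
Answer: 50 + 2*I*√7 ≈ 50.0 + 5.2915*I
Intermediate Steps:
L(B, h) = √(-3 + B)
O = 50
O + L(-25, -54) = 50 + √(-3 - 25) = 50 + √(-28) = 50 + 2*I*√7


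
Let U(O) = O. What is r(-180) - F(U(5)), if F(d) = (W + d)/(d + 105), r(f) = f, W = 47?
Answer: -9926/55 ≈ -180.47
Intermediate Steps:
F(d) = (47 + d)/(105 + d) (F(d) = (47 + d)/(d + 105) = (47 + d)/(105 + d))
r(-180) - F(U(5)) = -180 - (47 + 5)/(105 + 5) = -180 - 52/110 = -180 - 1*26/55 = -180 - 26/55 = -9926/55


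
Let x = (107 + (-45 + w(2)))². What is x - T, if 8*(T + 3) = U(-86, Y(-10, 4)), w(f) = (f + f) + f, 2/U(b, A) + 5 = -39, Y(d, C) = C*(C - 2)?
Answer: 814353/176 ≈ 4627.0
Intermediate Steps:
Y(d, C) = C*(-2 + C)
U(b, A) = -1/22 (U(b, A) = 2/(-5 - 39) = 2/(-44) = 2*(-1/44) = -1/22)
w(f) = 3*f (w(f) = 2*f + f = 3*f)
T = -529/176 (T = -3 + (⅛)*(-1/22) = -3 - 1/176 = -529/176 ≈ -3.0057)
x = 4624 (x = (107 + (-45 + 3*2))² = (107 + (-45 + 6))² = (107 - 39)² = 68² = 4624)
x - T = 4624 - 1*(-529/176) = 4624 + 529/176 = 814353/176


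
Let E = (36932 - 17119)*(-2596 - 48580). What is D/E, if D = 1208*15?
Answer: -2265/126743761 ≈ -1.7871e-5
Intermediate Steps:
E = -1013950088 (E = 19813*(-51176) = -1013950088)
D = 18120
D/E = 18120/(-1013950088) = 18120*(-1/1013950088) = -2265/126743761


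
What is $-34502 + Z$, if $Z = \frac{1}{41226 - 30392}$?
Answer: $- \frac{373794667}{10834} \approx -34502.0$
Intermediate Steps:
$Z = \frac{1}{10834} \approx 9.2302 \cdot 10^{-5}$
$-34502 + Z = -34502 + \frac{1}{10834} = - \frac{373794667}{10834}$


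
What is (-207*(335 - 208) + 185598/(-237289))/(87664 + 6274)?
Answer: -6238276119/22290454082 ≈ -0.27986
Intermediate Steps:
(-207*(335 - 208) + 185598/(-237289))/(87664 + 6274) = (-207*127 + 185598*(-1/237289))/93938 = (-26289 - 185598/237289)*(1/93938) = -6238276119/237289*1/93938 = -6238276119/22290454082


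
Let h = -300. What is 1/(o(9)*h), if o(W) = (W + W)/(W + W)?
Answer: -1/300 ≈ -0.0033333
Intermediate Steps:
o(W) = 1 (o(W) = (2*W)/((2*W)) = (2*W)*(1/(2*W)) = 1)
1/(o(9)*h) = 1/(1*(-300)) = 1/(-300) = -1/300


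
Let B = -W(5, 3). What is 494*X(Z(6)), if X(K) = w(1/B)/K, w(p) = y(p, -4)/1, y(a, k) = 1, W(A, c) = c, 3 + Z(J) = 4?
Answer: 494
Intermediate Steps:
Z(J) = 1 (Z(J) = -3 + 4 = 1)
B = -3 (B = -1*3 = -3)
w(p) = 1 (w(p) = 1/1 = 1*1 = 1)
X(K) = 1/K
494*X(Z(6)) = 494/1 = 494*1 = 494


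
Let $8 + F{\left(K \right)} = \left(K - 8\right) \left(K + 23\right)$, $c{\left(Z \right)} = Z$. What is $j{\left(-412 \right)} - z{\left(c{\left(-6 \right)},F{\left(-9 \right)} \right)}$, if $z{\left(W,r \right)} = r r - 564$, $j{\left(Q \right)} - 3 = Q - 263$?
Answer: $-60624$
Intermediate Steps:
$j{\left(Q \right)} = -260 + Q$ ($j{\left(Q \right)} = 3 + \left(Q - 263\right) = 3 + \left(-263 + Q\right) = -260 + Q$)
$F{\left(K \right)} = -8 + \left(-8 + K\right) \left(23 + K\right)$ ($F{\left(K \right)} = -8 + \left(K - 8\right) \left(K + 23\right) = -8 + \left(-8 + K\right) \left(23 + K\right)$)
$z{\left(W,r \right)} = -564 + r^{2}$ ($z{\left(W,r \right)} = r^{2} - 564 = -564 + r^{2}$)
$j{\left(-412 \right)} - z{\left(c{\left(-6 \right)},F{\left(-9 \right)} \right)} = \left(-260 - 412\right) - \left(-564 + \left(-192 + \left(-9\right)^{2} + 15 \left(-9\right)\right)^{2}\right) = -672 - \left(-564 + \left(-192 + 81 - 135\right)^{2}\right) = -672 - \left(-564 + \left(-246\right)^{2}\right) = -672 - \left(-564 + 60516\right) = -672 - 59952 = -60624$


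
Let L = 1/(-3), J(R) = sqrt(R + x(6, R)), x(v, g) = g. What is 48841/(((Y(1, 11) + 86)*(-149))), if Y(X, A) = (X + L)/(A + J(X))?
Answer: -3894267/1022438 - 507*sqrt(2)/2044876 ≈ -3.8092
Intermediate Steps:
J(R) = sqrt(2)*sqrt(R) (J(R) = sqrt(R + R) = sqrt(2*R) = sqrt(2)*sqrt(R))
L = -1/3 ≈ -0.33333
Y(X, A) = (-1/3 + X)/(A + sqrt(2)*sqrt(X)) (Y(X, A) = (X - 1/3)/(A + sqrt(2)*sqrt(X)) = (-1/3 + X)/(A + sqrt(2)*sqrt(X)))
48841/(((Y(1, 11) + 86)*(-149))) = 48841/((((-1/3 + 1)/(11 + sqrt(2)*sqrt(1)) + 86)*(-149))) = 48841/((((2/3)/(11 + sqrt(2)*1) + 86)*(-149))) = 48841/((((2/3)/(11 + sqrt(2)) + 86)*(-149))) = 48841/(((2/(3*(11 + sqrt(2))) + 86)*(-149))) = 48841/(((86 + 2/(3*(11 + sqrt(2))))*(-149))) = 48841/(-12814 - 298/(3*(11 + sqrt(2))))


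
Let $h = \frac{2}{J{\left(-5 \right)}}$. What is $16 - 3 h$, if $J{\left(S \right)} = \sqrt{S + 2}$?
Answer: $16 + 2 i \sqrt{3} \approx 16.0 + 3.4641 i$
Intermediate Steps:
$J{\left(S \right)} = \sqrt{2 + S}$
$h = - \frac{2 i \sqrt{3}}{3}$ ($h = \frac{2}{\sqrt{2 - 5}} = \frac{2}{\sqrt{-3}} = \frac{2}{i \sqrt{3}} = 2 \left(- \frac{i \sqrt{3}}{3}\right) = - \frac{2 i \sqrt{3}}{3} \approx - 1.1547 i$)
$16 - 3 h = 16 - 3 \left(- \frac{2 i \sqrt{3}}{3}\right) = 16 + 2 i \sqrt{3}$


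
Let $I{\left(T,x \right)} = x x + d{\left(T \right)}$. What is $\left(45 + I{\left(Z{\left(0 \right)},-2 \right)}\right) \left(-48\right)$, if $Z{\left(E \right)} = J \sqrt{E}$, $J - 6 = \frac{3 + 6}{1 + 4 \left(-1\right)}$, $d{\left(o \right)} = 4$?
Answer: $-2544$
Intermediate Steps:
$J = 3$ ($J = 6 + \frac{3 + 6}{1 + 4 \left(-1\right)} = 6 + \frac{9}{1 - 4} = 6 + \frac{9}{-3} = 6 + 9 \left(- \frac{1}{3}\right) = 6 - 3 = 3$)
$Z{\left(E \right)} = 3 \sqrt{E}$
$I{\left(T,x \right)} = 4 + x^{2}$ ($I{\left(T,x \right)} = x x + 4 = x^{2} + 4 = 4 + x^{2}$)
$\left(45 + I{\left(Z{\left(0 \right)},-2 \right)}\right) \left(-48\right) = \left(45 + \left(4 + \left(-2\right)^{2}\right)\right) \left(-48\right) = \left(45 + \left(4 + 4\right)\right) \left(-48\right) = \left(45 + 8\right) \left(-48\right) = 53 \left(-48\right) = -2544$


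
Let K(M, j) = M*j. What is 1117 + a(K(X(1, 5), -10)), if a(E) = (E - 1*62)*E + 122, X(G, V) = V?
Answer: 6839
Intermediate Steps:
a(E) = 122 + E*(-62 + E) (a(E) = (E - 62)*E + 122 = (-62 + E)*E + 122 = E*(-62 + E) + 122 = 122 + E*(-62 + E))
1117 + a(K(X(1, 5), -10)) = 1117 + (122 + (5*(-10))² - 310*(-10)) = 1117 + (122 + (-50)² - 62*(-50)) = 1117 + (122 + 2500 + 3100) = 1117 + 5722 = 6839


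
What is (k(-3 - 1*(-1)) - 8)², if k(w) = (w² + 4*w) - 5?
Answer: 289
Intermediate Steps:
k(w) = -5 + w² + 4*w
(k(-3 - 1*(-1)) - 8)² = ((-5 + (-3 - 1*(-1))² + 4*(-3 - 1*(-1))) - 8)² = ((-5 + (-3 + 1)² + 4*(-3 + 1)) - 8)² = ((-5 + (-2)² + 4*(-2)) - 8)² = ((-5 + 4 - 8) - 8)² = (-9 - 8)² = (-17)² = 289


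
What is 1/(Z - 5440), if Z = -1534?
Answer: -1/6974 ≈ -0.00014339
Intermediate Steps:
1/(Z - 5440) = 1/(-1534 - 5440) = 1/(-6974) = -1/6974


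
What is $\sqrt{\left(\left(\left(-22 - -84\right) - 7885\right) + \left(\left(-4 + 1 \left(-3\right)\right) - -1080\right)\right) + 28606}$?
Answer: $4 \sqrt{1366} \approx 147.84$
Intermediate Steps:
$\sqrt{\left(\left(\left(-22 - -84\right) - 7885\right) + \left(\left(-4 + 1 \left(-3\right)\right) - -1080\right)\right) + 28606} = \sqrt{\left(\left(\left(-22 + 84\right) - 7885\right) + \left(\left(-4 - 3\right) + 1080\right)\right) + 28606} = \sqrt{\left(\left(62 - 7885\right) + \left(-7 + 1080\right)\right) + 28606} = \sqrt{\left(-7823 + 1073\right) + 28606} = \sqrt{-6750 + 28606} = \sqrt{21856} = 4 \sqrt{1366}$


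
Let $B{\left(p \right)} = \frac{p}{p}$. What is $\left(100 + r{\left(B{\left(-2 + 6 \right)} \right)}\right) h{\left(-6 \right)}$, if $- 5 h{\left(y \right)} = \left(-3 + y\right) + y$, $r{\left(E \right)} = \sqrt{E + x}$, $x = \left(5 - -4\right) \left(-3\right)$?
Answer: $300 + 3 i \sqrt{26} \approx 300.0 + 15.297 i$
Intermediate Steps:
$B{\left(p \right)} = 1$
$x = -27$ ($x = \left(5 + 4\right) \left(-3\right) = 9 \left(-3\right) = -27$)
$r{\left(E \right)} = \sqrt{-27 + E}$ ($r{\left(E \right)} = \sqrt{E - 27} = \sqrt{-27 + E}$)
$h{\left(y \right)} = \frac{3}{5} - \frac{2 y}{5}$ ($h{\left(y \right)} = - \frac{\left(-3 + y\right) + y}{5} = - \frac{-3 + 2 y}{5} = \frac{3}{5} - \frac{2 y}{5}$)
$\left(100 + r{\left(B{\left(-2 + 6 \right)} \right)}\right) h{\left(-6 \right)} = \left(100 + \sqrt{-27 + 1}\right) \left(\frac{3}{5} - - \frac{12}{5}\right) = \left(100 + \sqrt{-26}\right) \left(\frac{3}{5} + \frac{12}{5}\right) = \left(100 + i \sqrt{26}\right) 3 = 300 + 3 i \sqrt{26}$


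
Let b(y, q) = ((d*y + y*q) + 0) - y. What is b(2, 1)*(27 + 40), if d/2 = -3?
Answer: -804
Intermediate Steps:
d = -6 (d = 2*(-3) = -6)
b(y, q) = -7*y + q*y (b(y, q) = ((-6*y + y*q) + 0) - y = ((-6*y + q*y) + 0) - y = (-6*y + q*y) - y = -7*y + q*y)
b(2, 1)*(27 + 40) = (2*(-7 + 1))*(27 + 40) = (2*(-6))*67 = -12*67 = -804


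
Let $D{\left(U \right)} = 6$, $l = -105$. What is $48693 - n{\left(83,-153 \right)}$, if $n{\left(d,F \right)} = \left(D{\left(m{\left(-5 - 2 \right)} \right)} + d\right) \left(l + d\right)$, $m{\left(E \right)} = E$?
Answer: $50651$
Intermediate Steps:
$n{\left(d,F \right)} = \left(-105 + d\right) \left(6 + d\right)$ ($n{\left(d,F \right)} = \left(6 + d\right) \left(-105 + d\right) = \left(-105 + d\right) \left(6 + d\right)$)
$48693 - n{\left(83,-153 \right)} = 48693 - \left(-630 + 83^{2} - 8217\right) = 48693 - \left(-630 + 6889 - 8217\right) = 48693 - -1958 = 48693 + 1958 = 50651$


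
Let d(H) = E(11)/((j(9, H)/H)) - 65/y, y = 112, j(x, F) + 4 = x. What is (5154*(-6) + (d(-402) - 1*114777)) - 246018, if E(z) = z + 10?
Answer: -220308469/560 ≈ -3.9341e+5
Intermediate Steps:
E(z) = 10 + z
j(x, F) = -4 + x
d(H) = -65/112 + 21*H/5 (d(H) = (10 + 11)/(((-4 + 9)/H)) - 65/112 = 21/((5/H)) - 65*1/112 = 21*(H/5) - 65/112 = 21*H/5 - 65/112 = -65/112 + 21*H/5)
(5154*(-6) + (d(-402) - 1*114777)) - 246018 = (5154*(-6) + ((-65/112 + (21/5)*(-402)) - 1*114777)) - 246018 = (-30924 + ((-65/112 - 8442/5) - 114777)) - 246018 = (-30924 + (-945829/560 - 114777)) - 246018 = (-30924 - 65220949/560) - 246018 = -82538389/560 - 246018 = -220308469/560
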